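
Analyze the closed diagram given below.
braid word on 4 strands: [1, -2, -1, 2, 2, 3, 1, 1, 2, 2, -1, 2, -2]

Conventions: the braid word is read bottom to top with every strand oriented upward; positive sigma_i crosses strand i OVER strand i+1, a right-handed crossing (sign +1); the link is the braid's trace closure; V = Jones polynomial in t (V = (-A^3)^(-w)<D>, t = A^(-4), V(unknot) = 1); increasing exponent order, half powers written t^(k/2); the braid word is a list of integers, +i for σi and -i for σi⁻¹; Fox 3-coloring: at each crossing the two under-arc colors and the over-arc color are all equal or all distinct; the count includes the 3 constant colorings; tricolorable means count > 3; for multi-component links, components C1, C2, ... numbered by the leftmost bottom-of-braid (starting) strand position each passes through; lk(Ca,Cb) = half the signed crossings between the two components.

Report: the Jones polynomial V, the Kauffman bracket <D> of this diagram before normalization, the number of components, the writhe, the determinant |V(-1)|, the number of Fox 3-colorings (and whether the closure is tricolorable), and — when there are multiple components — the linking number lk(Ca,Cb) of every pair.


V = t - t^2 + 2t^3 - t^4 + t^5 - t^6
<D> = A^-9 - A^-5 + A^-1 - 2A^3 + A^7 - A^11 (w = +5)
1 component over 13 crossings, w = +5
3 Fox colorings among 3^13, |V(-1)| = 7: not tricolorable
why: |V(-1)| = 7: so not tricolorable, since 3 does not divide 7


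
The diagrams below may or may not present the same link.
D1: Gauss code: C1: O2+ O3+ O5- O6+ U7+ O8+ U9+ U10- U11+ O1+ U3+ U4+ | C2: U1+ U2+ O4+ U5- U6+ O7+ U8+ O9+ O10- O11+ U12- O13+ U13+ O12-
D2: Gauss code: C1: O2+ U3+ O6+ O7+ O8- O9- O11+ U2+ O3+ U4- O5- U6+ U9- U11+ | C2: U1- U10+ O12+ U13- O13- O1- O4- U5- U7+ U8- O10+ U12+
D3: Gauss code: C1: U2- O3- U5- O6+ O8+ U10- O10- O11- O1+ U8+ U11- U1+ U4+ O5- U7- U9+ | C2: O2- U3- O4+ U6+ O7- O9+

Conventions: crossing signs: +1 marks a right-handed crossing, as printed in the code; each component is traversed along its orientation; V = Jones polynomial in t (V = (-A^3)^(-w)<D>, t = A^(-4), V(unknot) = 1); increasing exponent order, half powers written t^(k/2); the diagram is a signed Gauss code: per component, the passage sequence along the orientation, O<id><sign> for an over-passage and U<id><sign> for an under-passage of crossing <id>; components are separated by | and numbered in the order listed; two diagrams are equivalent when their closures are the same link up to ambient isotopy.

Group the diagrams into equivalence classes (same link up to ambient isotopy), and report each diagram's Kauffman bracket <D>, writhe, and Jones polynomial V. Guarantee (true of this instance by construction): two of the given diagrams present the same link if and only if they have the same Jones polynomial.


equivalence classes: {D1} | {D2} | {D3}
D1 (bracket A^-13 - A^-9 + A^-5 - A^-1 + A^3 + A^11; 13 crossings at w = +7): V = -t^(5/2) - t^(9/2) + t^(11/2) - t^(13/2) + t^(15/2) - t^(17/2)
D2 (bracket -A^-11 + A^-7 - A^-3 + 2A + A^9; 13 crossings at w = +1): V = -t^(-3/2) - 2t^(1/2) + t^(3/2) - t^(5/2) + t^(7/2)
V(D3) = t^(-7/2) - 2t^(-5/2) + t^(-3/2) - 2t^(-1/2) + t^(1/2) - t^(3/2)  [11 crossings, <D> = A^-9 - A^-5 + 2A^-1 - A^3 + 2A^7 - A^11, w = -1]
key observation: comparing 3 Jones polynomials yields 3 groups


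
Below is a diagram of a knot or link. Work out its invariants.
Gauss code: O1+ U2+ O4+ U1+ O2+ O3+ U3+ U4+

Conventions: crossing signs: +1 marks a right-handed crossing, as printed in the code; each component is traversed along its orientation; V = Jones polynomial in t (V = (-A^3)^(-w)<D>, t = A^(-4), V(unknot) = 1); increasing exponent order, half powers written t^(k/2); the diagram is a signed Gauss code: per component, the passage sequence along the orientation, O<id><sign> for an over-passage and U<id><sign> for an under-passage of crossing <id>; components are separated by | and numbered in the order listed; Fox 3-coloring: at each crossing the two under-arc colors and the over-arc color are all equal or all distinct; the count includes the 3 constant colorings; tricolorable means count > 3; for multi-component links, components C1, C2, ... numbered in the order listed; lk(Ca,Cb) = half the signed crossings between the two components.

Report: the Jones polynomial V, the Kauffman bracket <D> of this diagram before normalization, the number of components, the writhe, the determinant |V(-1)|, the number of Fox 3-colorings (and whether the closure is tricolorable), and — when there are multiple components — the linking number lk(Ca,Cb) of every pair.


V(t) = t + t^3 - t^4
bracket: -A^-4 + 1 + A^8, w = +4
1 component, writhe +4, over 4 crossings
det 3, colorings 9 of 3^4 — tricolorable
observation: |V(-1)| = 3: so tricolorable, since 3 divides 3


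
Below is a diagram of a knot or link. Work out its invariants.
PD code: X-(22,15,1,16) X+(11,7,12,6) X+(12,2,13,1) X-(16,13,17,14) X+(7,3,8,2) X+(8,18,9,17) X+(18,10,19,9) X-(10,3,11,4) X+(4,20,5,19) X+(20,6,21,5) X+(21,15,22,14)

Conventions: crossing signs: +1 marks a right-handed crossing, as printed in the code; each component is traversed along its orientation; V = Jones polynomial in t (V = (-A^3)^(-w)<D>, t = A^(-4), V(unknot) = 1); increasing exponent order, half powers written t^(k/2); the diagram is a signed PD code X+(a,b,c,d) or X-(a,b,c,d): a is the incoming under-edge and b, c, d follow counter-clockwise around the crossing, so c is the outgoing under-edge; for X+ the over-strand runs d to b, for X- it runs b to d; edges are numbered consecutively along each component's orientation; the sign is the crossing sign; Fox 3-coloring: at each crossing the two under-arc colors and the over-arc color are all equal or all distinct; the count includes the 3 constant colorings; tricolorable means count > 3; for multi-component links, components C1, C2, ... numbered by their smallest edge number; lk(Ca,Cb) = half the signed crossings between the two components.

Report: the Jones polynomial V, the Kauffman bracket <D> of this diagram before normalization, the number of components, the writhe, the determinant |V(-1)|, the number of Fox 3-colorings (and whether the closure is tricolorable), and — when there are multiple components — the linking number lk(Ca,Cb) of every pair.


V = t^2 + 2t^4 - 2t^5 + t^6 - 2t^7 + t^8
<D> = -A^-17 + 2A^-13 - A^-9 + 2A^-5 - 2A^-1 - A^7 (w = +5)
1 component over 11 crossings, w = +5
27 Fox colorings among 3^11, |V(-1)| = 9: tricolorable
why: V spans 6 powers of t: at least 6 crossings in any diagram


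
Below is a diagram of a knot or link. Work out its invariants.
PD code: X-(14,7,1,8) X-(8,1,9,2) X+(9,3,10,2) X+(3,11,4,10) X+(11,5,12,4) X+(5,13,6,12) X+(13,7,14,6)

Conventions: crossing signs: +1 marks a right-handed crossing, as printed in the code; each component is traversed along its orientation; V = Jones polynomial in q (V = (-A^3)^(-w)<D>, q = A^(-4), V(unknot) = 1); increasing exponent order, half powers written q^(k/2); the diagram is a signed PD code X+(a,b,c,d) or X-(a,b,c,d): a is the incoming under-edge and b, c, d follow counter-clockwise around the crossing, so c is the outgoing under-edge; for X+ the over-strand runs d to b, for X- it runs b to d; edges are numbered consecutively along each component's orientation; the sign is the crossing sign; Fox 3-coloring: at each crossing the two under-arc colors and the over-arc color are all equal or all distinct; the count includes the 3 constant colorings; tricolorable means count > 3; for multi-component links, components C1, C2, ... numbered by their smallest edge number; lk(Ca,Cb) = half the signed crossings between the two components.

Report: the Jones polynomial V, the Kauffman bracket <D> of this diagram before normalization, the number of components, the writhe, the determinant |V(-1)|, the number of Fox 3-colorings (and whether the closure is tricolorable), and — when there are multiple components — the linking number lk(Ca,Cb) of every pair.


V = q + q^3 - q^4
<D> = A^-7 - A^-3 - A^5 (w = +3)
1 component over 7 crossings, w = +3
9 Fox colorings among 3^7, |V(-1)| = 3: tricolorable
why: w = +3 (over 7 crossings) is diagram-only; (-A^3)^(-3) removes it from V


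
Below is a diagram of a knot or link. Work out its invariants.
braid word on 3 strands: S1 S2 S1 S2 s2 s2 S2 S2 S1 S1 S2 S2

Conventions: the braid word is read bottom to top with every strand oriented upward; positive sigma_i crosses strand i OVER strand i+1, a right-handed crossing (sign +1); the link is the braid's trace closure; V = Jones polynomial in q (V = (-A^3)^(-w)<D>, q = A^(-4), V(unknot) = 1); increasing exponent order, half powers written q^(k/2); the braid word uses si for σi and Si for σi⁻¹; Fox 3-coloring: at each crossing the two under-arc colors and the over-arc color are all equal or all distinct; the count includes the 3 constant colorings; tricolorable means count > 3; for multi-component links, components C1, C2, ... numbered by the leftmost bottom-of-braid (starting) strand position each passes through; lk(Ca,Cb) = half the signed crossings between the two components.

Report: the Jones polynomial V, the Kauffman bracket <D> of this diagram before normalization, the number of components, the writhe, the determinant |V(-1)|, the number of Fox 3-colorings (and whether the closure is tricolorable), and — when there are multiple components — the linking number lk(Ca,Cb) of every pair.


Jones polynomial: V(q) = -q^-8 + q^-5 + q^-3
<D> = A^-12 + A^-4 - A^8; writhe -8
components 1, writhe -8 (12 crossings)
3-colorings: 9 of 3^12, det 3 — tricolorable
note: det 3 = |V(-1)|; divisible by 3, so tricolorable


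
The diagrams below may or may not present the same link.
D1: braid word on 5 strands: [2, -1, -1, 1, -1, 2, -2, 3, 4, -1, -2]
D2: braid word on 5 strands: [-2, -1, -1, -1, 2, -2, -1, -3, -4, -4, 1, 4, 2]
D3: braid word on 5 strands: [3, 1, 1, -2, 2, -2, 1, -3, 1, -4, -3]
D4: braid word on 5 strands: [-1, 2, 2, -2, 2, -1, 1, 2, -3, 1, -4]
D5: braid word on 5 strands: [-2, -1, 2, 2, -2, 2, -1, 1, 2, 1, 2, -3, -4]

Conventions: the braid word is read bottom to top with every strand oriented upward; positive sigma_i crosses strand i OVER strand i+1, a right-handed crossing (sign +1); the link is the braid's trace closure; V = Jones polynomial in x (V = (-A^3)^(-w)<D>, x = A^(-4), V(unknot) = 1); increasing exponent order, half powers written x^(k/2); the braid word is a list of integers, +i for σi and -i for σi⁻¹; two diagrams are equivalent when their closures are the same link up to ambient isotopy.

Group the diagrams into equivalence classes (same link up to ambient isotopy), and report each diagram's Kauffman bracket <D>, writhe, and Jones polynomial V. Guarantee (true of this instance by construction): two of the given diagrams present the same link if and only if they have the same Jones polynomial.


grouping into links: {D1, D2} | {D3} | {D4, D5}
V(D1) = x^(-9/2) - x^(-5/2) - x^(-3/2) - x^(-1/2)  (w -1, c 11, <D> = A^-1 + A^3 + A^7 - A^15)
V(D2) = x^(-9/2) - x^(-5/2) - x^(-3/2) - x^(-1/2)  [13 crossings, <D> = A^-13 + A^-9 + A^-5 - A^3, w = -5]
V(D3) = -x^(3/2) - x^(7/2) + x^(9/2) - x^(11/2)  [11 crossings, <D> = A^-19 - A^-15 + A^-11 + A^-3, w = +1]
V(D4) = -x^(1/2) - x^(3/2) - x^(5/2) + x^(9/2)  [11 crossings, <D> = -A^-15 + A^-7 + A^-3 + A, w = +1]
V(D5) = -x^(1/2) - x^(3/2) - x^(5/2) + x^(9/2)  [13 crossings, <D> = -A^-15 + A^-7 + A^-3 + A, w = +1]
key observation: comparing 5 Jones polynomials yields 3 groups


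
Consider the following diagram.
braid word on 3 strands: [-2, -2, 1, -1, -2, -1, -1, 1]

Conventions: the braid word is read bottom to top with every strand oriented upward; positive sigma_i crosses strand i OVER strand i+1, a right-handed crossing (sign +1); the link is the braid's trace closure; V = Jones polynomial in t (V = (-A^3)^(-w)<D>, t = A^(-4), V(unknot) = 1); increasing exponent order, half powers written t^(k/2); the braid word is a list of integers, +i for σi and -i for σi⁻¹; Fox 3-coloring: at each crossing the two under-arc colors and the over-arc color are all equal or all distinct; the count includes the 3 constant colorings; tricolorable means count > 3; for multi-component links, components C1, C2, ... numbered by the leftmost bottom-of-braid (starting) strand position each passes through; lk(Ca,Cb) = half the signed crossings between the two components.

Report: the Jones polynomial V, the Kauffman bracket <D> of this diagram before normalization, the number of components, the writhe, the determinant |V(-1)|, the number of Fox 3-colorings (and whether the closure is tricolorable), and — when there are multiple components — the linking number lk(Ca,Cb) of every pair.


V(t) = -t^-4 + t^-3 + t^-1
bracket: A^-8 + 1 - A^4, w = -4
1 component, writhe -4, over 8 crossings
det 3, colorings 9 of 3^8 — tricolorable
observation: inverse pairs cancel, leaving σ2⁻¹ σ2⁻¹ σ2⁻¹ σ1⁻¹


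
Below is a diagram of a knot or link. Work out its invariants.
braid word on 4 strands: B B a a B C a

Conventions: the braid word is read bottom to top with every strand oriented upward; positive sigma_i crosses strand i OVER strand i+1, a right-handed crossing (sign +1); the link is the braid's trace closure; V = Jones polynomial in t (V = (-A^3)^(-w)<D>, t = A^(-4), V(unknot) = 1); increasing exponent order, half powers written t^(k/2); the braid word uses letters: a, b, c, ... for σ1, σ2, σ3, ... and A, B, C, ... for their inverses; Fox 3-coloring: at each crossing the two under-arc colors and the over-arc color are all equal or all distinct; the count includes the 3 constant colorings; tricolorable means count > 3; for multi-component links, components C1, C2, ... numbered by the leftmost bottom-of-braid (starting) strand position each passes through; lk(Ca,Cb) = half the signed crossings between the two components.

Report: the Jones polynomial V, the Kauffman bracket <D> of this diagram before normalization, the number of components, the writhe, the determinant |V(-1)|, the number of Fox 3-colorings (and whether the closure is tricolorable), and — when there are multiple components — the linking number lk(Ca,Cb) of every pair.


V(t) = -t^-3 + 2t^-2 - 2t^-1 + 3 - 2t + 2t^2 - t^3
bracket: A^-15 - 2A^-11 + 2A^-7 - 3A^-3 + 2A - 2A^5 + A^9, w = -1
1 component, writhe -1, over 7 crossings
det 13, colorings 3 of 3^7 — not tricolorable
observation: V spans 6 powers of t: at least 6 crossings in any diagram


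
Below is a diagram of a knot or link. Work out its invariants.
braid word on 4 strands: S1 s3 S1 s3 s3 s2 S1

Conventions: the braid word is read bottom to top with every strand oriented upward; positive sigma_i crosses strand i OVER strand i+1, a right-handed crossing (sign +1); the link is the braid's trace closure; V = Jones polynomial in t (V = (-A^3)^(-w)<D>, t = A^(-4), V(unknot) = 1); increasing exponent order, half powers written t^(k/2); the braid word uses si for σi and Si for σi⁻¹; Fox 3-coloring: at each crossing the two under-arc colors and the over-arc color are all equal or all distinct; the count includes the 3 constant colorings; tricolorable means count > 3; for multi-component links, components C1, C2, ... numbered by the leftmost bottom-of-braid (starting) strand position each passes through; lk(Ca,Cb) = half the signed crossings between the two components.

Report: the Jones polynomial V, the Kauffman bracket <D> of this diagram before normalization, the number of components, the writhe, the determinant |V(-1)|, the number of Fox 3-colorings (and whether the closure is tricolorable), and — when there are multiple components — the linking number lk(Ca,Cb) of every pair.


Jones polynomial: V(t) = -t^-3 + t^-2 - t^-1 + 3 - t + t^2 - t^3
<D> = A^-9 - A^-5 + A^-1 - 3A^3 + A^7 - A^11 + A^15; writhe +1
components 1, writhe +1 (7 crossings)
3-colorings: 27 of 3^7, det 9 — tricolorable
note: w = +1 (over 7 crossings) is diagram-only; (-A^3)^(-1) removes it from V


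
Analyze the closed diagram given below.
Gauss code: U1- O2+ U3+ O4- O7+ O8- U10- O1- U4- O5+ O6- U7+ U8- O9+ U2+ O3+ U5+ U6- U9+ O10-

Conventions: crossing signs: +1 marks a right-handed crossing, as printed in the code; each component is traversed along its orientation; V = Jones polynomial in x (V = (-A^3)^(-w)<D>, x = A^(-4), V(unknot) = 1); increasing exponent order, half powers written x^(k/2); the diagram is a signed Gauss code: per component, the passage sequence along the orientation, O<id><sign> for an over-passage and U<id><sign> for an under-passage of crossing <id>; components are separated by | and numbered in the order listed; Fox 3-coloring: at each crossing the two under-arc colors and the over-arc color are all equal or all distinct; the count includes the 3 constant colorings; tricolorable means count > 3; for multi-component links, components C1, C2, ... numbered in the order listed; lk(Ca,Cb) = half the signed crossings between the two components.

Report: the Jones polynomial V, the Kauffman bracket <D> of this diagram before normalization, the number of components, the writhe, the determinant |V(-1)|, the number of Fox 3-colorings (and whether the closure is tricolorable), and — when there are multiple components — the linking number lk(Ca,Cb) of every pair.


V = -x^-3 + 2x^-2 - 2x^-1 + 3 - 2x + 2x^2 - x^3
<D> = -A^-12 + 2A^-8 - 2A^-4 + 3 - 2A^4 + 2A^8 - A^12 (w = 0)
1 component over 10 crossings, w = 0
3 Fox colorings among 3^10, |V(-1)| = 13: not tricolorable
why: V spans 6 powers of x: at least 6 crossings in any diagram


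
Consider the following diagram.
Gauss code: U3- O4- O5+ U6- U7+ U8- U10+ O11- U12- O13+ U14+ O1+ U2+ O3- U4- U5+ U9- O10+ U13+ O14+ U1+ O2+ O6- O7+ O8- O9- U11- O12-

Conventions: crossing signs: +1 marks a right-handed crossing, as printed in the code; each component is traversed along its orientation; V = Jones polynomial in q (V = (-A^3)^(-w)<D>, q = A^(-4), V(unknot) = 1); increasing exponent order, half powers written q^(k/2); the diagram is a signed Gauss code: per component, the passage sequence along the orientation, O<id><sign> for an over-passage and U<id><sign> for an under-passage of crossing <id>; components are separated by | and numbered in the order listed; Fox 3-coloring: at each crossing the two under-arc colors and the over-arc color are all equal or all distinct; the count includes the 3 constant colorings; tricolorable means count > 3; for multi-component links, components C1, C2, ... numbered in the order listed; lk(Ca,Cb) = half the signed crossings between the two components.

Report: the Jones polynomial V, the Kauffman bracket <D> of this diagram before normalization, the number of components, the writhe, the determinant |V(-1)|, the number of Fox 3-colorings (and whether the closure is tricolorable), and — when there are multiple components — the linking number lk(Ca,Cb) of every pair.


Jones polynomial: V(q) = -q^-3 + q^-2 - q^-1 + 3 - q + q^2 - q^3
<D> = -A^-12 + A^-8 - A^-4 + 3 - A^4 + A^8 - A^12; writhe 0
components 1, writhe 0 (14 crossings)
3-colorings: 27 of 3^14, det 9 — tricolorable
note: palindromic: swapping q for 1/q fixes V


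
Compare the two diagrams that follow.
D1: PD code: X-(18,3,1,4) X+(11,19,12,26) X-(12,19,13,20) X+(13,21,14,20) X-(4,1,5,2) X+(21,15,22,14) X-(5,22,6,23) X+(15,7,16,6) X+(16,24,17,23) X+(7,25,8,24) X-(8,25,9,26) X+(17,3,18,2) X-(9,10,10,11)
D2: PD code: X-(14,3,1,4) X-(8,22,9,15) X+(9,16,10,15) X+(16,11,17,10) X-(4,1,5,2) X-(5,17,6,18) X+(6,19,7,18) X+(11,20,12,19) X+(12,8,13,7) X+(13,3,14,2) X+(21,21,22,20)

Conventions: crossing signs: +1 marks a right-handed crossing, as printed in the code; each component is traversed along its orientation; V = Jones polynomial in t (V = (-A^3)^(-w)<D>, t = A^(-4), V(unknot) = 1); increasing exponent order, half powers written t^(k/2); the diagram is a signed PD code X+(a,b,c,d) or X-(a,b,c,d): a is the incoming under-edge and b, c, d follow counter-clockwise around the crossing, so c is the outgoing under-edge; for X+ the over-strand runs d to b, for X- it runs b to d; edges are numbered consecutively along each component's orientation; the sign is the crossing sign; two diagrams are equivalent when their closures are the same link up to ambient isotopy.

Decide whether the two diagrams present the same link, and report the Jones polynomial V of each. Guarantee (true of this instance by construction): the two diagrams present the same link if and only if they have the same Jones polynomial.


same link: yes
V(D1) = -t^(1/2) - t^(5/2)  [13 crossings, <D> = A^-7 + A, w = +1]
V(D2) = -t^(1/2) - t^(5/2)  (w +3, c 11, <D> = A^-1 + A^7)
note: all 2 diagrams share one V(t), hence one class


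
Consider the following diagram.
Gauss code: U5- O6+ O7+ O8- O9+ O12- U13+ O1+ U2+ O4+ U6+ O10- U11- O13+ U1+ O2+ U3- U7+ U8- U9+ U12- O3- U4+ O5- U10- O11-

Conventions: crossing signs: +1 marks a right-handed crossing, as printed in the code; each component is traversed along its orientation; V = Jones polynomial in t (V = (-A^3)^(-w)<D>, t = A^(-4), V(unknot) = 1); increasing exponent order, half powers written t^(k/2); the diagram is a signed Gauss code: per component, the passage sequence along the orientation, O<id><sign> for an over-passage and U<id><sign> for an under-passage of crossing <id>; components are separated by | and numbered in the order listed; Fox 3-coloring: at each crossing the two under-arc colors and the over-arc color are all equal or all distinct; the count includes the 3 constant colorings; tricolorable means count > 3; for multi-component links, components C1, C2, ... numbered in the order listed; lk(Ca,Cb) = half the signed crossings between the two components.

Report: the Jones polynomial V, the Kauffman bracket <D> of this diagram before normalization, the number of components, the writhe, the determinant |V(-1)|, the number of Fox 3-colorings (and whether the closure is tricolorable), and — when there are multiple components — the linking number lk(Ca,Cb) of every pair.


V = -t^-2 + 2t^-1 - 2 + 4t - 4t^2 + 4t^3 - 3t^4 + 2t^5 - t^6
<D> = A^-21 - 2A^-17 + 3A^-13 - 4A^-9 + 4A^-5 - 4A^-1 + 2A^3 - 2A^7 + A^11 (w = +1)
1 component over 13 crossings, w = +1
3 Fox colorings among 3^13, |V(-1)| = 23: not tricolorable
why: V spans 8 powers of t: at least 8 crossings in any diagram


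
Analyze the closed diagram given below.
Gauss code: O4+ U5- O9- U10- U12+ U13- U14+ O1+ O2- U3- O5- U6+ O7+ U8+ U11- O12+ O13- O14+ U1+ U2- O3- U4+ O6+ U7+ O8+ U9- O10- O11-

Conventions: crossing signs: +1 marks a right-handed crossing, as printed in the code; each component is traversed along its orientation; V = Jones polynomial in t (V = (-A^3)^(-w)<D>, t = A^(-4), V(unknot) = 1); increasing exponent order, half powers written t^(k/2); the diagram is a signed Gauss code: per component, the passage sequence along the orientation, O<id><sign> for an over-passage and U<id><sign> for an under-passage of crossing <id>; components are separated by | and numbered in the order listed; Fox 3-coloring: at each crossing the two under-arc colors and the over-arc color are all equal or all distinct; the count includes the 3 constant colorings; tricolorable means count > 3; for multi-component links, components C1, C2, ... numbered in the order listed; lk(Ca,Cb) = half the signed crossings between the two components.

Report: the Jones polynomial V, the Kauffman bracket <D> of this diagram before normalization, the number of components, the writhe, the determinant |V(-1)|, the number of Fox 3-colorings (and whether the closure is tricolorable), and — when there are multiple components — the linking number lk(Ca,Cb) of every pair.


V(t) = -t^-3 + t^-2 - t^-1 + 3 - t + t^2 - t^3
bracket: -A^-12 + A^-8 - A^-4 + 3 - A^4 + A^8 - A^12, w = 0
1 component, writhe 0, over 14 crossings
det 9, colorings 27 of 3^14 — tricolorable
observation: w = 0 (over 14 crossings) is diagram-only; (-A^3)^(0) removes it from V


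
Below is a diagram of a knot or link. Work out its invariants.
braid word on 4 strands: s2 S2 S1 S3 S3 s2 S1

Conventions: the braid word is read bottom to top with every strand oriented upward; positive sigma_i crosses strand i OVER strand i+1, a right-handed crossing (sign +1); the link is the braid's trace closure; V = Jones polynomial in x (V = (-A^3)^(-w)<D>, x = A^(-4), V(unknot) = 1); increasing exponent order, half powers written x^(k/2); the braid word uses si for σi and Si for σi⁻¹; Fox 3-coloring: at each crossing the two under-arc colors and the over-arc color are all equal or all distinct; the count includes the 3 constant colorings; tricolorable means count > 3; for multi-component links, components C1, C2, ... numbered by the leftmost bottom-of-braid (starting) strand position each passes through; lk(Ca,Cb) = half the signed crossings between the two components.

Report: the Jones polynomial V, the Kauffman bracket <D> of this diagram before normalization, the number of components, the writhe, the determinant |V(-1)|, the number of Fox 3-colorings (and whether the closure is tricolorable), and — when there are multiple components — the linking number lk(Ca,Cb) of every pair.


Jones polynomial: V(x) = x^-5 + 2x^-3 + x^-1
<D> = -A^-5 - 2A^3 - A^11; writhe -3
components 3, writhe -3 (7 crossings)
linking number lk(C1,C2) = -1
lk(C1,C3): -1
lk(C2,C3) = 0
3-colorings: 3 of 3^7, det 4 — not tricolorable
note: the word shrinks to σ1⁻¹ σ3⁻¹ σ3⁻¹ σ2 σ1⁻¹ after cancelling


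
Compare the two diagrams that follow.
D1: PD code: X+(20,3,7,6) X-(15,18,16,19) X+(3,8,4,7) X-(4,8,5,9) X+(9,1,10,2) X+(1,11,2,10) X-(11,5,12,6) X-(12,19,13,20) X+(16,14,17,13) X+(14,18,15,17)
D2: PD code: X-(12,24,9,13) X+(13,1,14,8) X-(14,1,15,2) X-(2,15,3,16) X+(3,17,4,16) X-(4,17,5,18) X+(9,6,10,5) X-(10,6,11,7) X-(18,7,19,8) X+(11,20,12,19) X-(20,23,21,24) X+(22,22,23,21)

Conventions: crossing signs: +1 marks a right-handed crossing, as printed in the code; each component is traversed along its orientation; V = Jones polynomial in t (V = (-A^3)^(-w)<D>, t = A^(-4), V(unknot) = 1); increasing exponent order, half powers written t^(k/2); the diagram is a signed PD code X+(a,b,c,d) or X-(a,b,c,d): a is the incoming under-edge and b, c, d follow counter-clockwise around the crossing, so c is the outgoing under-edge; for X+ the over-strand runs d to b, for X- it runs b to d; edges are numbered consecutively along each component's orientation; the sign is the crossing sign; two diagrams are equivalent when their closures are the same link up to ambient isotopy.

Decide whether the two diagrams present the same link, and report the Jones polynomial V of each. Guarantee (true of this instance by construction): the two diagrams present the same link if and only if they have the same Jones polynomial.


same link: no
V(D1) = 1 + t + t^2 + t^3  [10 crossings, <D> = A^-6 + A^-2 + A^2 + A^6, w = +2]
V(D2) = t^-3 + t^-2 + t^-1 + 1  [12 crossings, <D> = A^-6 + A^-2 + A^2 + A^6, w = -2]
insight: comparing 2 Jones polynomials yields 2 groups


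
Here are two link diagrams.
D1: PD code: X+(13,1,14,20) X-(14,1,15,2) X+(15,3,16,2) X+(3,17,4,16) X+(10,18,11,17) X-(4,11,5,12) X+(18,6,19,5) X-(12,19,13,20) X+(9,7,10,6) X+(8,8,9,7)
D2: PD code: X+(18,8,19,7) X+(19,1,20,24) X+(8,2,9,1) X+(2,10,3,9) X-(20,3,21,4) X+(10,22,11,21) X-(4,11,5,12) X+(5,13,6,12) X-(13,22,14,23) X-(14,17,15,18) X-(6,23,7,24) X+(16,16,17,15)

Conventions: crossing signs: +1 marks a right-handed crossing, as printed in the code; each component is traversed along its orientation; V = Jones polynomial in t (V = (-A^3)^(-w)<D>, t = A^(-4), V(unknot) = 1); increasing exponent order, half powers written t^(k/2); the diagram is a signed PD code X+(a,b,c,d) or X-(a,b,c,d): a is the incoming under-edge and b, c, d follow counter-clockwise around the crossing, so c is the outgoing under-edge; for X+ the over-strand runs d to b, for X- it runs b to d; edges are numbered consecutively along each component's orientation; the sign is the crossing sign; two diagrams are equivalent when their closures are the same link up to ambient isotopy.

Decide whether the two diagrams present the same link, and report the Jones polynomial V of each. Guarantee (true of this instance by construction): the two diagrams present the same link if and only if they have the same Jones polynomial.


equivalent: yes
V(D1) = 1  (w +4, c 10, <D> = A^12)
D2 (bracket A^6; 12 crossings at w = +2): V = 1
why: from 10 to 12 crossings by R-moves: one link, two diagrams


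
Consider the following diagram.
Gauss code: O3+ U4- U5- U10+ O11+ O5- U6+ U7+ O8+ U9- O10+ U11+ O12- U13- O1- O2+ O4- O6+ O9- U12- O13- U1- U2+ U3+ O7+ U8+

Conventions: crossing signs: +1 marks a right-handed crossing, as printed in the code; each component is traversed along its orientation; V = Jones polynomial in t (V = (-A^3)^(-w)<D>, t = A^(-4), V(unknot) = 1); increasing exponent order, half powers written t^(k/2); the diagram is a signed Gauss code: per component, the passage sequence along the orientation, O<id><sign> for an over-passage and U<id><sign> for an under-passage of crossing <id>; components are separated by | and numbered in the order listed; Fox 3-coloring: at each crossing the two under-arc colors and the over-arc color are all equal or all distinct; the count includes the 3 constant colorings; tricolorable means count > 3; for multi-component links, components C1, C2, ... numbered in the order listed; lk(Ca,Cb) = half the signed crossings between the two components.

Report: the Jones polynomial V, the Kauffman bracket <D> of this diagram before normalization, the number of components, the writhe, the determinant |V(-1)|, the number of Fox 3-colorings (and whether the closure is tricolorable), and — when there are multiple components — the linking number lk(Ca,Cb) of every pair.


V(t) = -t^-3 + 2t^-2 - 3t^-1 + 4 - 3t + 4t^2 - 2t^3 + t^4 - t^5
bracket: A^-17 - A^-13 + 2A^-9 - 4A^-5 + 3A^-1 - 4A^3 + 3A^7 - 2A^11 + A^15, w = +1
1 component, writhe +1, over 13 crossings
det 21, colorings 9 of 3^13 — tricolorable
observation: w = +1 (over 13 crossings) is diagram-only; (-A^3)^(-1) removes it from V


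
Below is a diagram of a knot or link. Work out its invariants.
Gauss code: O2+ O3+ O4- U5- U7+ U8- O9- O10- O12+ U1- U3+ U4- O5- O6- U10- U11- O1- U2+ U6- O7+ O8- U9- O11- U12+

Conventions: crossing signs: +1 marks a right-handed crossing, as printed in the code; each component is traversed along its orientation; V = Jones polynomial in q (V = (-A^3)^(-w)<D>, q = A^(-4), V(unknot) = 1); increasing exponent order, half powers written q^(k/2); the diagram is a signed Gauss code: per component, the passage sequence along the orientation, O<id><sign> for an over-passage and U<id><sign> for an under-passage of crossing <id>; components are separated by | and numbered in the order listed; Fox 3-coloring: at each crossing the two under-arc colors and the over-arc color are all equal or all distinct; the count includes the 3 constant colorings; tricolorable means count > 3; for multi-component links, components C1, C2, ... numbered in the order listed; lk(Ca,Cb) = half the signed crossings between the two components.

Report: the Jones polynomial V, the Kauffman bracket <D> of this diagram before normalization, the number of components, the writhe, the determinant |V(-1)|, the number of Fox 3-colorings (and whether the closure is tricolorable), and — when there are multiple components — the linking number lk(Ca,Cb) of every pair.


V(q) = -q^-6 + q^-5 - q^-4 + 2q^-3 - q^-2 + q^-1
bracket: A^-8 - A^-4 + 2 - A^4 + A^8 - A^12, w = -4
1 component, writhe -4, over 12 crossings
det 7, colorings 3 of 3^12 — not tricolorable
observation: |V(-1)| = 7: so not tricolorable, since 3 does not divide 7


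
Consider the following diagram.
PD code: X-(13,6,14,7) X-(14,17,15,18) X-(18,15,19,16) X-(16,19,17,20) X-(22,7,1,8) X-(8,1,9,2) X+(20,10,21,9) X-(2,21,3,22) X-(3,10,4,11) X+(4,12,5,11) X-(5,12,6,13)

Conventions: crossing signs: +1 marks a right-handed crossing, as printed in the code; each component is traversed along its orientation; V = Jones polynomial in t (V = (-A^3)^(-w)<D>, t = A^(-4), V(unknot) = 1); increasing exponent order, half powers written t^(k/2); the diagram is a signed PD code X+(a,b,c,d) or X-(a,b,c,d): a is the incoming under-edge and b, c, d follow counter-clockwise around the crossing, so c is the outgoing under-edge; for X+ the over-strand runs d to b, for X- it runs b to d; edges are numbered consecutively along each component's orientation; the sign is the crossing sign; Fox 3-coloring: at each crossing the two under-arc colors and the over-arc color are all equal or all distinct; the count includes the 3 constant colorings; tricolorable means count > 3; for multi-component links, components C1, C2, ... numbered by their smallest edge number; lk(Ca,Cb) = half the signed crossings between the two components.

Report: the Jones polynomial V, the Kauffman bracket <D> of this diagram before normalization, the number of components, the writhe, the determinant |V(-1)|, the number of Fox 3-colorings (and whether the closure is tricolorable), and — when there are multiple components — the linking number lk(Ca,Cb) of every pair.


V = t^-10 - 2t^-9 + 2t^-8 - 4t^-7 + 4t^-6 - 3t^-5 + 3t^-4 - t^-3 + t^-2
<D> = -A^-13 + A^-9 - 3A^-5 + 3A^-1 - 4A^3 + 4A^7 - 2A^11 + 2A^15 - A^19 (w = -7)
1 component over 11 crossings, w = -7
9 Fox colorings among 3^11, |V(-1)| = 21: tricolorable
why: V spans 8 powers of t: at least 8 crossings in any diagram


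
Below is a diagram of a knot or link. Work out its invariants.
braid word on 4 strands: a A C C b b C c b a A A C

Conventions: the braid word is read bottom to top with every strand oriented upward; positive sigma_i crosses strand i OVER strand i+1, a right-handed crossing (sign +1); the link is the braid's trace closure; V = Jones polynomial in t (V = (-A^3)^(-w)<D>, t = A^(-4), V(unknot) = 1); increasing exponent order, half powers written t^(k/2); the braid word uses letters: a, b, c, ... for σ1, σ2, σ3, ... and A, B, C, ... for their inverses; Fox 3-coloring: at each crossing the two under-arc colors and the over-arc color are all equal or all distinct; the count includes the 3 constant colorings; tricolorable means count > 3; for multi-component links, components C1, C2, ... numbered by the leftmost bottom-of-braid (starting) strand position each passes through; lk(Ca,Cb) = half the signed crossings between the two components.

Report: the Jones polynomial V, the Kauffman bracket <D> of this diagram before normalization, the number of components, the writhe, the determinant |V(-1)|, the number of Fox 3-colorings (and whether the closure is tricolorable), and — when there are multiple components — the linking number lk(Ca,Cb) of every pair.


V(t) = -t^-3 + t^-2 - t^-1 + 3 - t + t^2 - t^3
bracket: A^-15 - A^-11 + A^-7 - 3A^-3 + A - A^5 + A^9, w = -1
1 component, writhe -1, over 13 crossings
det 9, colorings 27 of 3^13 — tricolorable
observation: |V(-1)| = 9: so tricolorable, since 3 divides 9


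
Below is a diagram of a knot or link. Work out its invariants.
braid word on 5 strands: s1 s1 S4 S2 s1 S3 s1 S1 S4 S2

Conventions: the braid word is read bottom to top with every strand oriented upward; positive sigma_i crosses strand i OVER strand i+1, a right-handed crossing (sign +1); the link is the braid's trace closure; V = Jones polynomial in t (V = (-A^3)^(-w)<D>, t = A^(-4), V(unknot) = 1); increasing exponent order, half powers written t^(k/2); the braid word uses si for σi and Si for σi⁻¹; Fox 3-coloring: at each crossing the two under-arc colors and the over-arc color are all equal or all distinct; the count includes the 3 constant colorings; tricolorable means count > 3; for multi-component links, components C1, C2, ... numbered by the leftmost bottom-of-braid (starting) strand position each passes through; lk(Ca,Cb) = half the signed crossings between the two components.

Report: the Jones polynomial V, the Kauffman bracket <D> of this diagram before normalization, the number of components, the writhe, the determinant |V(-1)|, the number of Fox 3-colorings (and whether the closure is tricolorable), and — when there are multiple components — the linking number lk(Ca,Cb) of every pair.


Jones polynomial: V(t) = t^-4 - t^-3 + 3t^-2 - 2t^-1 + 4 - 2t + 2t^2 - t^3
<D> = -A^-18 + 2A^-14 - 2A^-10 + 4A^-6 - 2A^-2 + 3A^2 - A^6 + A^10; writhe -2
components 3, writhe -2 (10 crossings)
linking number lk(C1,C2) = 0
lk(C1,C3): 0
lk(C2,C3) = -1
3-colorings: 3 of 3^10, det 16 — not tricolorable
note: inverse pairs cancel, leaving σ1 σ1 σ4⁻¹ σ2⁻¹ σ1 σ3⁻¹ σ4⁻¹ σ2⁻¹


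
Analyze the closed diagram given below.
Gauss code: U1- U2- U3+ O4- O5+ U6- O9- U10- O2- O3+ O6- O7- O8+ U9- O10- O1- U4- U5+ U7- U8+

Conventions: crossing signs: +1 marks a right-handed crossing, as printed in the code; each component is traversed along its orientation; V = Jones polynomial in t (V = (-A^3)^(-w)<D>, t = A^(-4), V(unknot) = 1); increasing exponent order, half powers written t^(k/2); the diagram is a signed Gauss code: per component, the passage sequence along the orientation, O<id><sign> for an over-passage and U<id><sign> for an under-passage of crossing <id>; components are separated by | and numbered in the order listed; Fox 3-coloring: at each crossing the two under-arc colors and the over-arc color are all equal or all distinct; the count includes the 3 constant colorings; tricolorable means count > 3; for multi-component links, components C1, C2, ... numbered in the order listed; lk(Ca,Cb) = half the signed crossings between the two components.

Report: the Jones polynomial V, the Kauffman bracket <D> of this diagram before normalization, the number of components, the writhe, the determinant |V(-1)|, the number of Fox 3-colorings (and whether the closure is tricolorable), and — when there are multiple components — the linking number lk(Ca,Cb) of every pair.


V(t) = -t^-4 + t^-3 + t^-1
bracket: A^-8 + 1 - A^4, w = -4
1 component, writhe -4, over 10 crossings
det 3, colorings 9 of 3^10 — tricolorable
observation: the span of V is 3, forcing >= 3 crossings in any diagram


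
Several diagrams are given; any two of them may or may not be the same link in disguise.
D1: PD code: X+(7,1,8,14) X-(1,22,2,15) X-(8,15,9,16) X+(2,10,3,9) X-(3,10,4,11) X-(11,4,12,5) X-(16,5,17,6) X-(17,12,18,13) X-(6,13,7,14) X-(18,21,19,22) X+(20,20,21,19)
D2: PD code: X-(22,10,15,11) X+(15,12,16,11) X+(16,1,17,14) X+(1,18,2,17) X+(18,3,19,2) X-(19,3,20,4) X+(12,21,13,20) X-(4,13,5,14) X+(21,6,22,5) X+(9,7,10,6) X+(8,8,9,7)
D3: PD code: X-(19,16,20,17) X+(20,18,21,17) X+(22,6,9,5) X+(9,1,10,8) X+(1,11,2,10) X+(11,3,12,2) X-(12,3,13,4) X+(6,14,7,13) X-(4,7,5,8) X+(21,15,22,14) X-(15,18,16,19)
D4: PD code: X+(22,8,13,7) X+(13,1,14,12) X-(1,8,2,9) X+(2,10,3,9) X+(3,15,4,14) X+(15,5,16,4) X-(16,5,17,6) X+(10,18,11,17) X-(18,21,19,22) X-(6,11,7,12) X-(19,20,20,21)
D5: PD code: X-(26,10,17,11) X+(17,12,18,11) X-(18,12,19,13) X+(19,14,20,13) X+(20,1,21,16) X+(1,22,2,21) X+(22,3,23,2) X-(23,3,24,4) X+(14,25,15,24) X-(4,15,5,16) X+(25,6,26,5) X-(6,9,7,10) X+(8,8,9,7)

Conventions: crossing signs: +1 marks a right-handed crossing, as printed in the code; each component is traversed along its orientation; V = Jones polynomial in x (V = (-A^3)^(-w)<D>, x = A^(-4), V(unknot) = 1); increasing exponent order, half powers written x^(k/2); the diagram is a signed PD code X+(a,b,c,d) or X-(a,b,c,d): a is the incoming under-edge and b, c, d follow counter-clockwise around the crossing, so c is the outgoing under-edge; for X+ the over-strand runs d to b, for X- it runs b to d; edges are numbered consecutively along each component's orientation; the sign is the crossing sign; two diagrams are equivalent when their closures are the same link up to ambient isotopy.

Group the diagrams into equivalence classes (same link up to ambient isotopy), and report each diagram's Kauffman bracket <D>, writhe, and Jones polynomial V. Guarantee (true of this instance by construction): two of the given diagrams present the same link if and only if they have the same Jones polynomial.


classes: {D1} | {D2, D3, D4, D5}
V(D1) = -x^(-11/2) + x^(-9/2) - x^(-7/2) - x^(-3/2)  [11 crossings, <D> = A^-9 + A^-1 - A^3 + A^7, w = -5]
V(D2) = -x^(1/2) + x^(3/2) - x^(5/2) - x^(9/2)  (w +5, c 11, <D> = A^-3 + A^5 - A^9 + A^13)
V(D3) = -x^(1/2) + x^(3/2) - x^(5/2) - x^(9/2)  (w +3, c 11, <D> = A^-9 + A^-1 - A^3 + A^7)
V(D4) = -x^(1/2) + x^(3/2) - x^(5/2) - x^(9/2)  (w +1, c 11, <D> = A^-15 + A^-7 - A^-3 + A)
V(D5) = -x^(1/2) + x^(3/2) - x^(5/2) - x^(9/2)  (w +3, c 13, <D> = A^-9 + A^-1 - A^3 + A^7)
note: V(x) takes 2 values over 5 diagrams, fixing the grouping
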